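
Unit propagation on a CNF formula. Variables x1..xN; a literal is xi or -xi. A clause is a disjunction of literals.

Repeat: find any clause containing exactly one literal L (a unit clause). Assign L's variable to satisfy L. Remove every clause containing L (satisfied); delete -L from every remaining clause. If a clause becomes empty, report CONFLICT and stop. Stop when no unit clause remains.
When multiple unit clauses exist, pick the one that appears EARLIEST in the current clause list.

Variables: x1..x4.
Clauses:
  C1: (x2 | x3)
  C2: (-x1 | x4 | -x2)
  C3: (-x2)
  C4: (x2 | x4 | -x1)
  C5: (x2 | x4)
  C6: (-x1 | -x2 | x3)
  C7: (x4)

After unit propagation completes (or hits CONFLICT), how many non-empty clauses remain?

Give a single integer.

unit clause [-2] forces x2=F; simplify:
  drop 2 from [2, 3] -> [3]
  drop 2 from [2, 4, -1] -> [4, -1]
  drop 2 from [2, 4] -> [4]
  satisfied 3 clause(s); 4 remain; assigned so far: [2]
unit clause [3] forces x3=T; simplify:
  satisfied 1 clause(s); 3 remain; assigned so far: [2, 3]
unit clause [4] forces x4=T; simplify:
  satisfied 3 clause(s); 0 remain; assigned so far: [2, 3, 4]

Answer: 0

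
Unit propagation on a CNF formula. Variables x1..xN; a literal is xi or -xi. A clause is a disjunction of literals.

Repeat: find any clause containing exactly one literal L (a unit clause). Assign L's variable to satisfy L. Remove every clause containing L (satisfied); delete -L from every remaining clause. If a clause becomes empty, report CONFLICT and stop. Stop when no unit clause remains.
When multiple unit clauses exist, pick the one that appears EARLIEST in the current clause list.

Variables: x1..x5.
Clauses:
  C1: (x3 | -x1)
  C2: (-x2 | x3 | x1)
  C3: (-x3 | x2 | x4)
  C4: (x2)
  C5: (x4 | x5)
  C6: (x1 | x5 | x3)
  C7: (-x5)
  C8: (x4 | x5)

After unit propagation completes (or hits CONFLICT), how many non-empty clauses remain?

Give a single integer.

unit clause [2] forces x2=T; simplify:
  drop -2 from [-2, 3, 1] -> [3, 1]
  satisfied 2 clause(s); 6 remain; assigned so far: [2]
unit clause [-5] forces x5=F; simplify:
  drop 5 from [4, 5] -> [4]
  drop 5 from [1, 5, 3] -> [1, 3]
  drop 5 from [4, 5] -> [4]
  satisfied 1 clause(s); 5 remain; assigned so far: [2, 5]
unit clause [4] forces x4=T; simplify:
  satisfied 2 clause(s); 3 remain; assigned so far: [2, 4, 5]

Answer: 3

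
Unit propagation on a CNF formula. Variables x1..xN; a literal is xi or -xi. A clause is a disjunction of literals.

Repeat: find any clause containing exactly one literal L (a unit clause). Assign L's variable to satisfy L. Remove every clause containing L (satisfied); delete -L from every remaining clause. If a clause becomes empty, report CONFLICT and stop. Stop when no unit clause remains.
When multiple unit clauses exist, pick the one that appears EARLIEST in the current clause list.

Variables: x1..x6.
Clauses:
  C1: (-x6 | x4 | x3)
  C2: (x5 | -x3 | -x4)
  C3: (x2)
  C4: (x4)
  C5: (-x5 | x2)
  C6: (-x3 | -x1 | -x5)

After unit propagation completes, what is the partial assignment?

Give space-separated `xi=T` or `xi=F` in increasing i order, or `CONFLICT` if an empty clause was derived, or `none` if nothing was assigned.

unit clause [2] forces x2=T; simplify:
  satisfied 2 clause(s); 4 remain; assigned so far: [2]
unit clause [4] forces x4=T; simplify:
  drop -4 from [5, -3, -4] -> [5, -3]
  satisfied 2 clause(s); 2 remain; assigned so far: [2, 4]

Answer: x2=T x4=T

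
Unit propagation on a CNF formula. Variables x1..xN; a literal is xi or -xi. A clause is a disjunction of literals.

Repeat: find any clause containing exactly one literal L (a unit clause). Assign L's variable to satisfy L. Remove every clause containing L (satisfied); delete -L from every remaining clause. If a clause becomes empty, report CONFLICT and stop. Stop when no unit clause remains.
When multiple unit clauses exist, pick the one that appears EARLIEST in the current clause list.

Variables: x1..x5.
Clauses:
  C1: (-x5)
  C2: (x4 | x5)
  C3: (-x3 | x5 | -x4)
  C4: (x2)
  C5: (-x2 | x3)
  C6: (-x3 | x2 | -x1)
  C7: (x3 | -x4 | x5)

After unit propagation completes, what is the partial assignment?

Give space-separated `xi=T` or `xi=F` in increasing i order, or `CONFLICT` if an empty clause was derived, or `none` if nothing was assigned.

Answer: CONFLICT

Derivation:
unit clause [-5] forces x5=F; simplify:
  drop 5 from [4, 5] -> [4]
  drop 5 from [-3, 5, -4] -> [-3, -4]
  drop 5 from [3, -4, 5] -> [3, -4]
  satisfied 1 clause(s); 6 remain; assigned so far: [5]
unit clause [4] forces x4=T; simplify:
  drop -4 from [-3, -4] -> [-3]
  drop -4 from [3, -4] -> [3]
  satisfied 1 clause(s); 5 remain; assigned so far: [4, 5]
unit clause [-3] forces x3=F; simplify:
  drop 3 from [-2, 3] -> [-2]
  drop 3 from [3] -> [] (empty!)
  satisfied 2 clause(s); 3 remain; assigned so far: [3, 4, 5]
CONFLICT (empty clause)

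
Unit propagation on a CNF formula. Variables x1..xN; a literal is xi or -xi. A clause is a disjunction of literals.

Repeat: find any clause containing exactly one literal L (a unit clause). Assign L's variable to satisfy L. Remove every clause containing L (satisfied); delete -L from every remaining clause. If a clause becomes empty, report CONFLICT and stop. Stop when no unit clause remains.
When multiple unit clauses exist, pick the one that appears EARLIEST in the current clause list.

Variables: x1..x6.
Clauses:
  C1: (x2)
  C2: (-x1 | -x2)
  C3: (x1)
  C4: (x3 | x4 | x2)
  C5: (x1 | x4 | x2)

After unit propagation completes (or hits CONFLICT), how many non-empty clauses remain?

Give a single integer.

unit clause [2] forces x2=T; simplify:
  drop -2 from [-1, -2] -> [-1]
  satisfied 3 clause(s); 2 remain; assigned so far: [2]
unit clause [-1] forces x1=F; simplify:
  drop 1 from [1] -> [] (empty!)
  satisfied 1 clause(s); 1 remain; assigned so far: [1, 2]
CONFLICT (empty clause)

Answer: 0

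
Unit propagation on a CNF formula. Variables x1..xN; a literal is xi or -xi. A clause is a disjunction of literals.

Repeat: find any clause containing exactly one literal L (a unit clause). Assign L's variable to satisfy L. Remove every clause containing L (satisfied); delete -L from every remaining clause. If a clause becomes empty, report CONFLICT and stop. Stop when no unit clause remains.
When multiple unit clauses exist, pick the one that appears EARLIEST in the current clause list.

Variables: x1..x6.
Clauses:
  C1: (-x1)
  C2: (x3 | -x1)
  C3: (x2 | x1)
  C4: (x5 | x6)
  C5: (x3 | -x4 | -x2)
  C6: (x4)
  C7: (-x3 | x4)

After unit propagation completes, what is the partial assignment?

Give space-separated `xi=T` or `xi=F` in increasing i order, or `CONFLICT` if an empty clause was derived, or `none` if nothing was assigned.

Answer: x1=F x2=T x3=T x4=T

Derivation:
unit clause [-1] forces x1=F; simplify:
  drop 1 from [2, 1] -> [2]
  satisfied 2 clause(s); 5 remain; assigned so far: [1]
unit clause [2] forces x2=T; simplify:
  drop -2 from [3, -4, -2] -> [3, -4]
  satisfied 1 clause(s); 4 remain; assigned so far: [1, 2]
unit clause [4] forces x4=T; simplify:
  drop -4 from [3, -4] -> [3]
  satisfied 2 clause(s); 2 remain; assigned so far: [1, 2, 4]
unit clause [3] forces x3=T; simplify:
  satisfied 1 clause(s); 1 remain; assigned so far: [1, 2, 3, 4]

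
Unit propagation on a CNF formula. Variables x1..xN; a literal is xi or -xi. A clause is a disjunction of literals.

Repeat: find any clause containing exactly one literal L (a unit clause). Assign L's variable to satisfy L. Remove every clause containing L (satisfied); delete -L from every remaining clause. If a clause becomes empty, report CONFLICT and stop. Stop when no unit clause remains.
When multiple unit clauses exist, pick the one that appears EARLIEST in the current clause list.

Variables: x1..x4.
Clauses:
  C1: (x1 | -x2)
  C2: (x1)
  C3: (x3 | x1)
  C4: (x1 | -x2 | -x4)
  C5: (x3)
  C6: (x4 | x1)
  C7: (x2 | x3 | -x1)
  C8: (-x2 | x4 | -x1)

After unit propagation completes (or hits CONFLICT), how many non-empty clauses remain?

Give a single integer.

Answer: 1

Derivation:
unit clause [1] forces x1=T; simplify:
  drop -1 from [2, 3, -1] -> [2, 3]
  drop -1 from [-2, 4, -1] -> [-2, 4]
  satisfied 5 clause(s); 3 remain; assigned so far: [1]
unit clause [3] forces x3=T; simplify:
  satisfied 2 clause(s); 1 remain; assigned so far: [1, 3]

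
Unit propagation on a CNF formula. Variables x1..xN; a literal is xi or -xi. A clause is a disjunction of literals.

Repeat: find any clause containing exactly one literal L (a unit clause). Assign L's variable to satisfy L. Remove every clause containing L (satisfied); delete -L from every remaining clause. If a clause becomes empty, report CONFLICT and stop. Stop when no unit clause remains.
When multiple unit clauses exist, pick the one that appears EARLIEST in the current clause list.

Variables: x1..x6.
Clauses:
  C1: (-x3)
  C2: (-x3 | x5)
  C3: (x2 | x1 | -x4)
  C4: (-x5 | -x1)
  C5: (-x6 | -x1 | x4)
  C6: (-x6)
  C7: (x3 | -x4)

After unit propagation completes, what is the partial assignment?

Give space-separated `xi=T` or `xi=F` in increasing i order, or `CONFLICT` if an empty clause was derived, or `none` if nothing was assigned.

Answer: x3=F x4=F x6=F

Derivation:
unit clause [-3] forces x3=F; simplify:
  drop 3 from [3, -4] -> [-4]
  satisfied 2 clause(s); 5 remain; assigned so far: [3]
unit clause [-6] forces x6=F; simplify:
  satisfied 2 clause(s); 3 remain; assigned so far: [3, 6]
unit clause [-4] forces x4=F; simplify:
  satisfied 2 clause(s); 1 remain; assigned so far: [3, 4, 6]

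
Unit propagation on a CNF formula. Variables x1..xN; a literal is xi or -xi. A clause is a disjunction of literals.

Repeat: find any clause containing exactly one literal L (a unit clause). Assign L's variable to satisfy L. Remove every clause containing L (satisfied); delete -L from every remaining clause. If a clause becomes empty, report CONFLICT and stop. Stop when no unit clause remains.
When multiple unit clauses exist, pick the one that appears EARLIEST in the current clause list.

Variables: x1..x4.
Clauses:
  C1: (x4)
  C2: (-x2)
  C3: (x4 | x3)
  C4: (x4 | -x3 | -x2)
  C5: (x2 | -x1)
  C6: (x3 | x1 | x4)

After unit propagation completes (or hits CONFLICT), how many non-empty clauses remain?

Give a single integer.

Answer: 0

Derivation:
unit clause [4] forces x4=T; simplify:
  satisfied 4 clause(s); 2 remain; assigned so far: [4]
unit clause [-2] forces x2=F; simplify:
  drop 2 from [2, -1] -> [-1]
  satisfied 1 clause(s); 1 remain; assigned so far: [2, 4]
unit clause [-1] forces x1=F; simplify:
  satisfied 1 clause(s); 0 remain; assigned so far: [1, 2, 4]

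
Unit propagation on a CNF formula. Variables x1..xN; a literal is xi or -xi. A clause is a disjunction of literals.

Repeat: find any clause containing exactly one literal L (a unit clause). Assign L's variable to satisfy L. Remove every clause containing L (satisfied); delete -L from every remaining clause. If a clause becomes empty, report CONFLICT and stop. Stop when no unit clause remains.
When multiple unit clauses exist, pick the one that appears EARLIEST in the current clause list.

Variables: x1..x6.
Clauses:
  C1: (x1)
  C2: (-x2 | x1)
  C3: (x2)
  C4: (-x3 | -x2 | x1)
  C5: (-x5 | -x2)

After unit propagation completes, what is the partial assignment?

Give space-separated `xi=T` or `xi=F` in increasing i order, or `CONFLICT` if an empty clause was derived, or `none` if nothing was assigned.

unit clause [1] forces x1=T; simplify:
  satisfied 3 clause(s); 2 remain; assigned so far: [1]
unit clause [2] forces x2=T; simplify:
  drop -2 from [-5, -2] -> [-5]
  satisfied 1 clause(s); 1 remain; assigned so far: [1, 2]
unit clause [-5] forces x5=F; simplify:
  satisfied 1 clause(s); 0 remain; assigned so far: [1, 2, 5]

Answer: x1=T x2=T x5=F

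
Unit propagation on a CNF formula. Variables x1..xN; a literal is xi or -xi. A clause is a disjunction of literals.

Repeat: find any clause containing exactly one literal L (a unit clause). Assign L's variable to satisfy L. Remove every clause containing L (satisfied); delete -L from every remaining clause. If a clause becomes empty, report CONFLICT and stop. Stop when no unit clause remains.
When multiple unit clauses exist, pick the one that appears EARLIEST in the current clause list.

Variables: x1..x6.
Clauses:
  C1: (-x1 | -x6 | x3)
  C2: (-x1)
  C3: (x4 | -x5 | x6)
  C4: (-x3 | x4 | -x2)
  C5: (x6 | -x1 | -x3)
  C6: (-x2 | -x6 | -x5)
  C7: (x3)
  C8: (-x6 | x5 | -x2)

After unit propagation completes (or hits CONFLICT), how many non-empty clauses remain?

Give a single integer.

Answer: 4

Derivation:
unit clause [-1] forces x1=F; simplify:
  satisfied 3 clause(s); 5 remain; assigned so far: [1]
unit clause [3] forces x3=T; simplify:
  drop -3 from [-3, 4, -2] -> [4, -2]
  satisfied 1 clause(s); 4 remain; assigned so far: [1, 3]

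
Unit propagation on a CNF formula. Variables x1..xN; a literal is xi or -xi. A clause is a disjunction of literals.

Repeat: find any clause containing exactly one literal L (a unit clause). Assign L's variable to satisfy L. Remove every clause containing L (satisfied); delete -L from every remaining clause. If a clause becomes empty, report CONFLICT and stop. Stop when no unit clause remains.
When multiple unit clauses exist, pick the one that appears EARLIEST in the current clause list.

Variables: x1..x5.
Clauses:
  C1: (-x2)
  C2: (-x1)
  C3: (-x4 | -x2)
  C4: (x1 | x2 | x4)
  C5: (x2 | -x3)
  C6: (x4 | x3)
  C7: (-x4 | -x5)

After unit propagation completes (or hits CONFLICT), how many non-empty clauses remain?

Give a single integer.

unit clause [-2] forces x2=F; simplify:
  drop 2 from [1, 2, 4] -> [1, 4]
  drop 2 from [2, -3] -> [-3]
  satisfied 2 clause(s); 5 remain; assigned so far: [2]
unit clause [-1] forces x1=F; simplify:
  drop 1 from [1, 4] -> [4]
  satisfied 1 clause(s); 4 remain; assigned so far: [1, 2]
unit clause [4] forces x4=T; simplify:
  drop -4 from [-4, -5] -> [-5]
  satisfied 2 clause(s); 2 remain; assigned so far: [1, 2, 4]
unit clause [-3] forces x3=F; simplify:
  satisfied 1 clause(s); 1 remain; assigned so far: [1, 2, 3, 4]
unit clause [-5] forces x5=F; simplify:
  satisfied 1 clause(s); 0 remain; assigned so far: [1, 2, 3, 4, 5]

Answer: 0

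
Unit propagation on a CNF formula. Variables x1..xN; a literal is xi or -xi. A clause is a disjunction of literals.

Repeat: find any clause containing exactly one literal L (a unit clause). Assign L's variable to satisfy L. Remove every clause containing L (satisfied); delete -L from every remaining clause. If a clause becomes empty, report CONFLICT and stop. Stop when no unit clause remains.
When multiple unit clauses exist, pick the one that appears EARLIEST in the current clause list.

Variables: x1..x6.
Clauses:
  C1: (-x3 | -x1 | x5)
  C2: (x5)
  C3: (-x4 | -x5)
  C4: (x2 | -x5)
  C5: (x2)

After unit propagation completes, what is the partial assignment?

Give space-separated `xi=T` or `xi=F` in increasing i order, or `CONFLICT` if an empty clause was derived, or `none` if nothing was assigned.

Answer: x2=T x4=F x5=T

Derivation:
unit clause [5] forces x5=T; simplify:
  drop -5 from [-4, -5] -> [-4]
  drop -5 from [2, -5] -> [2]
  satisfied 2 clause(s); 3 remain; assigned so far: [5]
unit clause [-4] forces x4=F; simplify:
  satisfied 1 clause(s); 2 remain; assigned so far: [4, 5]
unit clause [2] forces x2=T; simplify:
  satisfied 2 clause(s); 0 remain; assigned so far: [2, 4, 5]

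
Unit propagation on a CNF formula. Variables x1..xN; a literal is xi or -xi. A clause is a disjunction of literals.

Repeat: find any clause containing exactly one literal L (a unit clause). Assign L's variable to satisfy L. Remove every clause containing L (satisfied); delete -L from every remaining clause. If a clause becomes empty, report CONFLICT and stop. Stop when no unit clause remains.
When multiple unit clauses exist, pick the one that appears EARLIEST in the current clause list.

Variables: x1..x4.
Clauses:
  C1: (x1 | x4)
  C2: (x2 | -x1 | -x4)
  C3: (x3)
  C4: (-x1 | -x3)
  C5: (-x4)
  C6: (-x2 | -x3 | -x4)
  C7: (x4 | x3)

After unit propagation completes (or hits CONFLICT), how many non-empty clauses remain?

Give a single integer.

Answer: 1

Derivation:
unit clause [3] forces x3=T; simplify:
  drop -3 from [-1, -3] -> [-1]
  drop -3 from [-2, -3, -4] -> [-2, -4]
  satisfied 2 clause(s); 5 remain; assigned so far: [3]
unit clause [-1] forces x1=F; simplify:
  drop 1 from [1, 4] -> [4]
  satisfied 2 clause(s); 3 remain; assigned so far: [1, 3]
unit clause [4] forces x4=T; simplify:
  drop -4 from [-4] -> [] (empty!)
  drop -4 from [-2, -4] -> [-2]
  satisfied 1 clause(s); 2 remain; assigned so far: [1, 3, 4]
CONFLICT (empty clause)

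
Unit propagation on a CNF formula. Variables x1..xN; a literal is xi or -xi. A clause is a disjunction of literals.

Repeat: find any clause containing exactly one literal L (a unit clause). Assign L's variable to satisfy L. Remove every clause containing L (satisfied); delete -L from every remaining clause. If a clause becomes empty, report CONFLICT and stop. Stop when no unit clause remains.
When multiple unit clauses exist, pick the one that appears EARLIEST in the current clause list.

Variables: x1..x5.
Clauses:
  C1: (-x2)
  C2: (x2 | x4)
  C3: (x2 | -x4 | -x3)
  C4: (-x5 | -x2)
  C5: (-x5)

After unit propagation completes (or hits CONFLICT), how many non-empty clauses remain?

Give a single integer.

unit clause [-2] forces x2=F; simplify:
  drop 2 from [2, 4] -> [4]
  drop 2 from [2, -4, -3] -> [-4, -3]
  satisfied 2 clause(s); 3 remain; assigned so far: [2]
unit clause [4] forces x4=T; simplify:
  drop -4 from [-4, -3] -> [-3]
  satisfied 1 clause(s); 2 remain; assigned so far: [2, 4]
unit clause [-3] forces x3=F; simplify:
  satisfied 1 clause(s); 1 remain; assigned so far: [2, 3, 4]
unit clause [-5] forces x5=F; simplify:
  satisfied 1 clause(s); 0 remain; assigned so far: [2, 3, 4, 5]

Answer: 0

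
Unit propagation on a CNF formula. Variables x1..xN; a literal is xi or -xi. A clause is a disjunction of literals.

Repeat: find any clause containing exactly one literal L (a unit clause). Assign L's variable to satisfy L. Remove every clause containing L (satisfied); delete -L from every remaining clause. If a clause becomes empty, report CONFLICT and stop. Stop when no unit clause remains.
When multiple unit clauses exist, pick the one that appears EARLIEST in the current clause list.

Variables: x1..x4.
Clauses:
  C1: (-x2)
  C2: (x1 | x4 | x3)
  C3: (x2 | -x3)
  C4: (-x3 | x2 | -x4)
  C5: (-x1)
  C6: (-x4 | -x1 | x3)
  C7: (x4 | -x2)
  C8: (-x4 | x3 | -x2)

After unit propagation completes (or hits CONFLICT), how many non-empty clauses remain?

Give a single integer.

unit clause [-2] forces x2=F; simplify:
  drop 2 from [2, -3] -> [-3]
  drop 2 from [-3, 2, -4] -> [-3, -4]
  satisfied 3 clause(s); 5 remain; assigned so far: [2]
unit clause [-3] forces x3=F; simplify:
  drop 3 from [1, 4, 3] -> [1, 4]
  drop 3 from [-4, -1, 3] -> [-4, -1]
  satisfied 2 clause(s); 3 remain; assigned so far: [2, 3]
unit clause [-1] forces x1=F; simplify:
  drop 1 from [1, 4] -> [4]
  satisfied 2 clause(s); 1 remain; assigned so far: [1, 2, 3]
unit clause [4] forces x4=T; simplify:
  satisfied 1 clause(s); 0 remain; assigned so far: [1, 2, 3, 4]

Answer: 0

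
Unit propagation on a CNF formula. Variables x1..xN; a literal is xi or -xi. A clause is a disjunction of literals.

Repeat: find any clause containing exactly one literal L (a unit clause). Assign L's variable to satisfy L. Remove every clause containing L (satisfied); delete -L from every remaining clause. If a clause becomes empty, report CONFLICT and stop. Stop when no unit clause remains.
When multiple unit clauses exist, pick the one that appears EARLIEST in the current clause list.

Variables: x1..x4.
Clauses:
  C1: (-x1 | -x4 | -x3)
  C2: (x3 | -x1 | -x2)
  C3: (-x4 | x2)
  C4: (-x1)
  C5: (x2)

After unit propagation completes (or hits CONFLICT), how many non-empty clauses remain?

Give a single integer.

unit clause [-1] forces x1=F; simplify:
  satisfied 3 clause(s); 2 remain; assigned so far: [1]
unit clause [2] forces x2=T; simplify:
  satisfied 2 clause(s); 0 remain; assigned so far: [1, 2]

Answer: 0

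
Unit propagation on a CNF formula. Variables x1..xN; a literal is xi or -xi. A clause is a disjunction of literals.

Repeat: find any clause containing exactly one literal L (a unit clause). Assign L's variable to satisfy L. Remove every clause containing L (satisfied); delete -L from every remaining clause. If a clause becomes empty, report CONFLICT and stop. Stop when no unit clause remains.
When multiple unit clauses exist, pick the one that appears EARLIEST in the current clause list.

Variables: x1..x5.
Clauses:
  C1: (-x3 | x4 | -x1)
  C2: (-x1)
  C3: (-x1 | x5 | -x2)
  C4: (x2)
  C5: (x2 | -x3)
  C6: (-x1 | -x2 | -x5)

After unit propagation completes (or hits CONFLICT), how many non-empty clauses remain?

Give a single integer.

Answer: 0

Derivation:
unit clause [-1] forces x1=F; simplify:
  satisfied 4 clause(s); 2 remain; assigned so far: [1]
unit clause [2] forces x2=T; simplify:
  satisfied 2 clause(s); 0 remain; assigned so far: [1, 2]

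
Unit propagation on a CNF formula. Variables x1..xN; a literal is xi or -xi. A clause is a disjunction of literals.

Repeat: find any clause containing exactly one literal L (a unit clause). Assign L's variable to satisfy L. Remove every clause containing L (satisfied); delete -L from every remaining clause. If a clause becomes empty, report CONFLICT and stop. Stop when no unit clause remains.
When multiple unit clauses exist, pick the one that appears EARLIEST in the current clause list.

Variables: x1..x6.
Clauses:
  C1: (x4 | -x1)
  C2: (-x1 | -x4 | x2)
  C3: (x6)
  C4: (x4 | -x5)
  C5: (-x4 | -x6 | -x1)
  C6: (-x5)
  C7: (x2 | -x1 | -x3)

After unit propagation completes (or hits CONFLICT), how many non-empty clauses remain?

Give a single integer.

unit clause [6] forces x6=T; simplify:
  drop -6 from [-4, -6, -1] -> [-4, -1]
  satisfied 1 clause(s); 6 remain; assigned so far: [6]
unit clause [-5] forces x5=F; simplify:
  satisfied 2 clause(s); 4 remain; assigned so far: [5, 6]

Answer: 4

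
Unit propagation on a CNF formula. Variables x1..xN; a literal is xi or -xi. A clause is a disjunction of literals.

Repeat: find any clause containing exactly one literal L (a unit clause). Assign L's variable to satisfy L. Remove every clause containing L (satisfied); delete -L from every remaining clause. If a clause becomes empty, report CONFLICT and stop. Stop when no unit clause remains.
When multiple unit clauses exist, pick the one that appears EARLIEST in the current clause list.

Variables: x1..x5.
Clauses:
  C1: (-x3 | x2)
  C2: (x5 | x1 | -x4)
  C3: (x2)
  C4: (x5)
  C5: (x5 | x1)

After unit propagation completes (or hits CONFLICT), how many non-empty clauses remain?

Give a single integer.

unit clause [2] forces x2=T; simplify:
  satisfied 2 clause(s); 3 remain; assigned so far: [2]
unit clause [5] forces x5=T; simplify:
  satisfied 3 clause(s); 0 remain; assigned so far: [2, 5]

Answer: 0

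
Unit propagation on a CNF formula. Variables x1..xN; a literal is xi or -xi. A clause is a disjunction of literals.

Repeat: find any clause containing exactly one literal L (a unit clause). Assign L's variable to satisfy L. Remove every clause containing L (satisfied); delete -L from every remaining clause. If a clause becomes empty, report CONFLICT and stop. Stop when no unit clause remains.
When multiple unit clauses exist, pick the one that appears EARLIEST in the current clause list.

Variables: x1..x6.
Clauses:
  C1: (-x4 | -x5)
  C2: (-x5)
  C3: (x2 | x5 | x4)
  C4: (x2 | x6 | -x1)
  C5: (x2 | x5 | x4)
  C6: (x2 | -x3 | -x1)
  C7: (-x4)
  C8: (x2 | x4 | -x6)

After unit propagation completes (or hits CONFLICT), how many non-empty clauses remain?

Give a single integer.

unit clause [-5] forces x5=F; simplify:
  drop 5 from [2, 5, 4] -> [2, 4]
  drop 5 from [2, 5, 4] -> [2, 4]
  satisfied 2 clause(s); 6 remain; assigned so far: [5]
unit clause [-4] forces x4=F; simplify:
  drop 4 from [2, 4] -> [2]
  drop 4 from [2, 4] -> [2]
  drop 4 from [2, 4, -6] -> [2, -6]
  satisfied 1 clause(s); 5 remain; assigned so far: [4, 5]
unit clause [2] forces x2=T; simplify:
  satisfied 5 clause(s); 0 remain; assigned so far: [2, 4, 5]

Answer: 0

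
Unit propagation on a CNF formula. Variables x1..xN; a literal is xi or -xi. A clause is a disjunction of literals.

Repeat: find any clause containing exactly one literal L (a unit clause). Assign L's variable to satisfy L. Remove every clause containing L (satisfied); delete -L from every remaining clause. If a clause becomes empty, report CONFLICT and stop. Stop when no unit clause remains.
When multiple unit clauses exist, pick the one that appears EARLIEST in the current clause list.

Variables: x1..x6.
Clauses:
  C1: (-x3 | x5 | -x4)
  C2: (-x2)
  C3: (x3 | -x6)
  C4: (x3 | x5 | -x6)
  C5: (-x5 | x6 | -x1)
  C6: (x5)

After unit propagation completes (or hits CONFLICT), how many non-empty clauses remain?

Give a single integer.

Answer: 2

Derivation:
unit clause [-2] forces x2=F; simplify:
  satisfied 1 clause(s); 5 remain; assigned so far: [2]
unit clause [5] forces x5=T; simplify:
  drop -5 from [-5, 6, -1] -> [6, -1]
  satisfied 3 clause(s); 2 remain; assigned so far: [2, 5]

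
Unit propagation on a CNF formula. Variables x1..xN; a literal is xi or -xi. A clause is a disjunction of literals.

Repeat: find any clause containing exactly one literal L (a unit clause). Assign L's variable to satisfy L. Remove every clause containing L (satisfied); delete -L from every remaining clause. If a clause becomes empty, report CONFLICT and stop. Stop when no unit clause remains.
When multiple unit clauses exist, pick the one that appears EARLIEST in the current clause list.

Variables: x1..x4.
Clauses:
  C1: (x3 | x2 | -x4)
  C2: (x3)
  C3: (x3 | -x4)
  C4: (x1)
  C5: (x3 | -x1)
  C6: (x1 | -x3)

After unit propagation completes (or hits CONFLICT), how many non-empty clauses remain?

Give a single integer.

Answer: 0

Derivation:
unit clause [3] forces x3=T; simplify:
  drop -3 from [1, -3] -> [1]
  satisfied 4 clause(s); 2 remain; assigned so far: [3]
unit clause [1] forces x1=T; simplify:
  satisfied 2 clause(s); 0 remain; assigned so far: [1, 3]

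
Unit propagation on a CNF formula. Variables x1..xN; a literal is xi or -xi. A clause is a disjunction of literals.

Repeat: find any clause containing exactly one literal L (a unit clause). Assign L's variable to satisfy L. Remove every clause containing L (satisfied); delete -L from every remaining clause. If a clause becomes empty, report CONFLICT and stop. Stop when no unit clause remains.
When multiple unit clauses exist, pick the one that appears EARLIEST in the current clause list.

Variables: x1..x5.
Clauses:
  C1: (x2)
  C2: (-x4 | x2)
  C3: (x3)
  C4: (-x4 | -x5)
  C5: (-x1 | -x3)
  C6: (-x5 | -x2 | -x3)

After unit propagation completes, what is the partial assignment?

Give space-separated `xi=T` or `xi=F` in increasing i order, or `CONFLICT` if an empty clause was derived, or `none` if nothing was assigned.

Answer: x1=F x2=T x3=T x5=F

Derivation:
unit clause [2] forces x2=T; simplify:
  drop -2 from [-5, -2, -3] -> [-5, -3]
  satisfied 2 clause(s); 4 remain; assigned so far: [2]
unit clause [3] forces x3=T; simplify:
  drop -3 from [-1, -3] -> [-1]
  drop -3 from [-5, -3] -> [-5]
  satisfied 1 clause(s); 3 remain; assigned so far: [2, 3]
unit clause [-1] forces x1=F; simplify:
  satisfied 1 clause(s); 2 remain; assigned so far: [1, 2, 3]
unit clause [-5] forces x5=F; simplify:
  satisfied 2 clause(s); 0 remain; assigned so far: [1, 2, 3, 5]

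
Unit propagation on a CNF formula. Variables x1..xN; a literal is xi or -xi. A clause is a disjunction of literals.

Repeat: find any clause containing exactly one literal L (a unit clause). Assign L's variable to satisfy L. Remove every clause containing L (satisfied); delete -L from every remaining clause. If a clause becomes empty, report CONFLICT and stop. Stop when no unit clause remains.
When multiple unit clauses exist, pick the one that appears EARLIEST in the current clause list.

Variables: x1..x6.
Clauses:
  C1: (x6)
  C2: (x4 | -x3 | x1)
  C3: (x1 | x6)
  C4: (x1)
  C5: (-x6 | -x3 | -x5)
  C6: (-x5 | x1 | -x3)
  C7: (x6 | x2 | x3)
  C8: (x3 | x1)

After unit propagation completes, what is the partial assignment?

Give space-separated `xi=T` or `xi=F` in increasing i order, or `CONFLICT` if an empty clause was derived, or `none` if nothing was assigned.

unit clause [6] forces x6=T; simplify:
  drop -6 from [-6, -3, -5] -> [-3, -5]
  satisfied 3 clause(s); 5 remain; assigned so far: [6]
unit clause [1] forces x1=T; simplify:
  satisfied 4 clause(s); 1 remain; assigned so far: [1, 6]

Answer: x1=T x6=T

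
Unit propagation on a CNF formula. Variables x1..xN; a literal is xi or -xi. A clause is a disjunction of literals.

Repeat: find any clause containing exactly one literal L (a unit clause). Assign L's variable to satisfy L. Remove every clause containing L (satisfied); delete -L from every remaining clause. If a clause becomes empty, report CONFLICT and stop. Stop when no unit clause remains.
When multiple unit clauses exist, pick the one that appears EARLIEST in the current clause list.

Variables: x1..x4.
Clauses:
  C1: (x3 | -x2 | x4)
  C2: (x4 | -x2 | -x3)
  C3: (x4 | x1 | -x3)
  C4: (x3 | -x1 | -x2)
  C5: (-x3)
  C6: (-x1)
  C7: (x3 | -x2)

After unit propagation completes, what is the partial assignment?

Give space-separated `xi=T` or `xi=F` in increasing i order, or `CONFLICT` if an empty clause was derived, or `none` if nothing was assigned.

Answer: x1=F x2=F x3=F

Derivation:
unit clause [-3] forces x3=F; simplify:
  drop 3 from [3, -2, 4] -> [-2, 4]
  drop 3 from [3, -1, -2] -> [-1, -2]
  drop 3 from [3, -2] -> [-2]
  satisfied 3 clause(s); 4 remain; assigned so far: [3]
unit clause [-1] forces x1=F; simplify:
  satisfied 2 clause(s); 2 remain; assigned so far: [1, 3]
unit clause [-2] forces x2=F; simplify:
  satisfied 2 clause(s); 0 remain; assigned so far: [1, 2, 3]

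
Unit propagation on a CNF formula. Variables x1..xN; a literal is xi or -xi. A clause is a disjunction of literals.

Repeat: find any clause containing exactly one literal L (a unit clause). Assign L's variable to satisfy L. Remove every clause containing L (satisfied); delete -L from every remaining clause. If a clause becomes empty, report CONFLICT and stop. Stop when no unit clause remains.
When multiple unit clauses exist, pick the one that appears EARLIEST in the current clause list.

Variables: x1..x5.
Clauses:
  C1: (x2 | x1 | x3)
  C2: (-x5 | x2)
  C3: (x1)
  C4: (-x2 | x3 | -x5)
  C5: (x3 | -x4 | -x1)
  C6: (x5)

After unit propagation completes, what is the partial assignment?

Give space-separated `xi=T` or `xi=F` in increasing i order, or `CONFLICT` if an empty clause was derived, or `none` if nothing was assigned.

unit clause [1] forces x1=T; simplify:
  drop -1 from [3, -4, -1] -> [3, -4]
  satisfied 2 clause(s); 4 remain; assigned so far: [1]
unit clause [5] forces x5=T; simplify:
  drop -5 from [-5, 2] -> [2]
  drop -5 from [-2, 3, -5] -> [-2, 3]
  satisfied 1 clause(s); 3 remain; assigned so far: [1, 5]
unit clause [2] forces x2=T; simplify:
  drop -2 from [-2, 3] -> [3]
  satisfied 1 clause(s); 2 remain; assigned so far: [1, 2, 5]
unit clause [3] forces x3=T; simplify:
  satisfied 2 clause(s); 0 remain; assigned so far: [1, 2, 3, 5]

Answer: x1=T x2=T x3=T x5=T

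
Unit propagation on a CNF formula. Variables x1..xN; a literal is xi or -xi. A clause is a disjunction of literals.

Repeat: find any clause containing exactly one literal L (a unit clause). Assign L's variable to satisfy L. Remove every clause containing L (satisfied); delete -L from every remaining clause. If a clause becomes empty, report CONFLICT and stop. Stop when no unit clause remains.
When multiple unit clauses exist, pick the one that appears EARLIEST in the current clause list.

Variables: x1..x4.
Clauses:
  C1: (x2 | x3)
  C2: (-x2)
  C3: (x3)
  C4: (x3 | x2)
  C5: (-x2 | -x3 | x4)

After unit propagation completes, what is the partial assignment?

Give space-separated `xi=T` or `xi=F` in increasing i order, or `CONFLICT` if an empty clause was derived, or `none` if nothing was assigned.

Answer: x2=F x3=T

Derivation:
unit clause [-2] forces x2=F; simplify:
  drop 2 from [2, 3] -> [3]
  drop 2 from [3, 2] -> [3]
  satisfied 2 clause(s); 3 remain; assigned so far: [2]
unit clause [3] forces x3=T; simplify:
  satisfied 3 clause(s); 0 remain; assigned so far: [2, 3]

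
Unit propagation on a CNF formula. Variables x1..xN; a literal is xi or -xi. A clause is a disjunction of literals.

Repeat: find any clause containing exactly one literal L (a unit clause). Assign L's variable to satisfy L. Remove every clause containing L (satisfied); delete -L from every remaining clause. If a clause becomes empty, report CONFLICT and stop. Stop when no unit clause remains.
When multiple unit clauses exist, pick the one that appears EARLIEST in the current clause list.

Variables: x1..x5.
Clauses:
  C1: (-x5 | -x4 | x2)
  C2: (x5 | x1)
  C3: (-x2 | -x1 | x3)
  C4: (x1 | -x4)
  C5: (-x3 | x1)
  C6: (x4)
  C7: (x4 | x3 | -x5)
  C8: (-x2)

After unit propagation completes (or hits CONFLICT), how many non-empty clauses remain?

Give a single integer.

Answer: 0

Derivation:
unit clause [4] forces x4=T; simplify:
  drop -4 from [-5, -4, 2] -> [-5, 2]
  drop -4 from [1, -4] -> [1]
  satisfied 2 clause(s); 6 remain; assigned so far: [4]
unit clause [1] forces x1=T; simplify:
  drop -1 from [-2, -1, 3] -> [-2, 3]
  satisfied 3 clause(s); 3 remain; assigned so far: [1, 4]
unit clause [-2] forces x2=F; simplify:
  drop 2 from [-5, 2] -> [-5]
  satisfied 2 clause(s); 1 remain; assigned so far: [1, 2, 4]
unit clause [-5] forces x5=F; simplify:
  satisfied 1 clause(s); 0 remain; assigned so far: [1, 2, 4, 5]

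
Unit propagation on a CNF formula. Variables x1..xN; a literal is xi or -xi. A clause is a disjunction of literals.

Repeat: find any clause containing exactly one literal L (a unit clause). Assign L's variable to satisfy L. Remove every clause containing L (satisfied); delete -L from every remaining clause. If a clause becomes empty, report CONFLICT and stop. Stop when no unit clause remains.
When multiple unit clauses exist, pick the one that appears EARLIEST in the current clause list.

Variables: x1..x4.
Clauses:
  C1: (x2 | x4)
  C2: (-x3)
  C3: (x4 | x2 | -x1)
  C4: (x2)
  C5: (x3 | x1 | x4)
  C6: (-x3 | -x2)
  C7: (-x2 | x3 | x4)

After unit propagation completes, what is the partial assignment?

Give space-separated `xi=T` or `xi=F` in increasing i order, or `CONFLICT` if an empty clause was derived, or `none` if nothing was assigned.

unit clause [-3] forces x3=F; simplify:
  drop 3 from [3, 1, 4] -> [1, 4]
  drop 3 from [-2, 3, 4] -> [-2, 4]
  satisfied 2 clause(s); 5 remain; assigned so far: [3]
unit clause [2] forces x2=T; simplify:
  drop -2 from [-2, 4] -> [4]
  satisfied 3 clause(s); 2 remain; assigned so far: [2, 3]
unit clause [4] forces x4=T; simplify:
  satisfied 2 clause(s); 0 remain; assigned so far: [2, 3, 4]

Answer: x2=T x3=F x4=T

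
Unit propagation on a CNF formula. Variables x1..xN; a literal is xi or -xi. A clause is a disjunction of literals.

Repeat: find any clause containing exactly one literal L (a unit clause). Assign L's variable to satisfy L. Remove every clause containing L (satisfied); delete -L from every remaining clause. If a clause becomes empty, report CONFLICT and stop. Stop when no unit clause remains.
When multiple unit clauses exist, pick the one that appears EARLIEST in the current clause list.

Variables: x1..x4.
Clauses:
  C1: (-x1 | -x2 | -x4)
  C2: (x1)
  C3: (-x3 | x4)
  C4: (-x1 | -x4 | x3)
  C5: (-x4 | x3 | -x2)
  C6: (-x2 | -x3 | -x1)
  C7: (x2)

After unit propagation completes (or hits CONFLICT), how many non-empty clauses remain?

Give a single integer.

unit clause [1] forces x1=T; simplify:
  drop -1 from [-1, -2, -4] -> [-2, -4]
  drop -1 from [-1, -4, 3] -> [-4, 3]
  drop -1 from [-2, -3, -1] -> [-2, -3]
  satisfied 1 clause(s); 6 remain; assigned so far: [1]
unit clause [2] forces x2=T; simplify:
  drop -2 from [-2, -4] -> [-4]
  drop -2 from [-4, 3, -2] -> [-4, 3]
  drop -2 from [-2, -3] -> [-3]
  satisfied 1 clause(s); 5 remain; assigned so far: [1, 2]
unit clause [-4] forces x4=F; simplify:
  drop 4 from [-3, 4] -> [-3]
  satisfied 3 clause(s); 2 remain; assigned so far: [1, 2, 4]
unit clause [-3] forces x3=F; simplify:
  satisfied 2 clause(s); 0 remain; assigned so far: [1, 2, 3, 4]

Answer: 0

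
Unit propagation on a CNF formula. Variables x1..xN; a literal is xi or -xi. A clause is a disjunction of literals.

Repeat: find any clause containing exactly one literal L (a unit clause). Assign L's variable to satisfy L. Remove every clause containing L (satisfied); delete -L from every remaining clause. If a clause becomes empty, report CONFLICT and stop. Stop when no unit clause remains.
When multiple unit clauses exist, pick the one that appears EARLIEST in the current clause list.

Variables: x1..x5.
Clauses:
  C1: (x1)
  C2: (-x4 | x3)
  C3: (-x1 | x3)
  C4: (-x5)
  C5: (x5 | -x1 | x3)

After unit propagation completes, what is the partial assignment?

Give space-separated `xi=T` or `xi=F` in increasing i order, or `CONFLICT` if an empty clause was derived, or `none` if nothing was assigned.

Answer: x1=T x3=T x5=F

Derivation:
unit clause [1] forces x1=T; simplify:
  drop -1 from [-1, 3] -> [3]
  drop -1 from [5, -1, 3] -> [5, 3]
  satisfied 1 clause(s); 4 remain; assigned so far: [1]
unit clause [3] forces x3=T; simplify:
  satisfied 3 clause(s); 1 remain; assigned so far: [1, 3]
unit clause [-5] forces x5=F; simplify:
  satisfied 1 clause(s); 0 remain; assigned so far: [1, 3, 5]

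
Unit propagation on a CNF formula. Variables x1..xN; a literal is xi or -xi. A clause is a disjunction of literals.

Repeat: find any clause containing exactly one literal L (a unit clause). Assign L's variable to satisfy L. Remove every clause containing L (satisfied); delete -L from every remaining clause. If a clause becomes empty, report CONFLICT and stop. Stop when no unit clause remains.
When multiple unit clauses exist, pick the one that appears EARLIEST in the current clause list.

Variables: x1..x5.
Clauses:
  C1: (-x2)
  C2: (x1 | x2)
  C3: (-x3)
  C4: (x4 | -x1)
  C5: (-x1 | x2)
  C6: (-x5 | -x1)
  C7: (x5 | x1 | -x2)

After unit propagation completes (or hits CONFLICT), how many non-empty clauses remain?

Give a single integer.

unit clause [-2] forces x2=F; simplify:
  drop 2 from [1, 2] -> [1]
  drop 2 from [-1, 2] -> [-1]
  satisfied 2 clause(s); 5 remain; assigned so far: [2]
unit clause [1] forces x1=T; simplify:
  drop -1 from [4, -1] -> [4]
  drop -1 from [-1] -> [] (empty!)
  drop -1 from [-5, -1] -> [-5]
  satisfied 1 clause(s); 4 remain; assigned so far: [1, 2]
CONFLICT (empty clause)

Answer: 3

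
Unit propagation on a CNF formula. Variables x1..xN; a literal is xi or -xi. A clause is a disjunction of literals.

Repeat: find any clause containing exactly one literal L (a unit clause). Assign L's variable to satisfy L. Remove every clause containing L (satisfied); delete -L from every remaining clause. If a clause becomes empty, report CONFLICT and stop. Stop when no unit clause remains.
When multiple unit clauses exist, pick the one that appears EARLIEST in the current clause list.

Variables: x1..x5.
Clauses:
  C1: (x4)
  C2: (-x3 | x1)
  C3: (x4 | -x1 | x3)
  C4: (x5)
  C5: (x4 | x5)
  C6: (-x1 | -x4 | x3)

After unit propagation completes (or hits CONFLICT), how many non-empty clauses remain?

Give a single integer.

Answer: 2

Derivation:
unit clause [4] forces x4=T; simplify:
  drop -4 from [-1, -4, 3] -> [-1, 3]
  satisfied 3 clause(s); 3 remain; assigned so far: [4]
unit clause [5] forces x5=T; simplify:
  satisfied 1 clause(s); 2 remain; assigned so far: [4, 5]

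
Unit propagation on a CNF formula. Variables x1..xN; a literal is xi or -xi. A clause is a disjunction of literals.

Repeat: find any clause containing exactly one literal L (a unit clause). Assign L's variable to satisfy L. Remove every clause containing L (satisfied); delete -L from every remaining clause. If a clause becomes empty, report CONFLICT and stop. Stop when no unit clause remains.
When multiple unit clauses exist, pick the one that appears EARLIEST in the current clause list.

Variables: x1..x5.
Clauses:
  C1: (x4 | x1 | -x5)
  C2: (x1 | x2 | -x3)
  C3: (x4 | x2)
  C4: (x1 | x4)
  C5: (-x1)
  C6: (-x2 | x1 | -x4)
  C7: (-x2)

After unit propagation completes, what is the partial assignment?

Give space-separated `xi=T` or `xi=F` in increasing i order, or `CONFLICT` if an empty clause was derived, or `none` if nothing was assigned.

unit clause [-1] forces x1=F; simplify:
  drop 1 from [4, 1, -5] -> [4, -5]
  drop 1 from [1, 2, -3] -> [2, -3]
  drop 1 from [1, 4] -> [4]
  drop 1 from [-2, 1, -4] -> [-2, -4]
  satisfied 1 clause(s); 6 remain; assigned so far: [1]
unit clause [4] forces x4=T; simplify:
  drop -4 from [-2, -4] -> [-2]
  satisfied 3 clause(s); 3 remain; assigned so far: [1, 4]
unit clause [-2] forces x2=F; simplify:
  drop 2 from [2, -3] -> [-3]
  satisfied 2 clause(s); 1 remain; assigned so far: [1, 2, 4]
unit clause [-3] forces x3=F; simplify:
  satisfied 1 clause(s); 0 remain; assigned so far: [1, 2, 3, 4]

Answer: x1=F x2=F x3=F x4=T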